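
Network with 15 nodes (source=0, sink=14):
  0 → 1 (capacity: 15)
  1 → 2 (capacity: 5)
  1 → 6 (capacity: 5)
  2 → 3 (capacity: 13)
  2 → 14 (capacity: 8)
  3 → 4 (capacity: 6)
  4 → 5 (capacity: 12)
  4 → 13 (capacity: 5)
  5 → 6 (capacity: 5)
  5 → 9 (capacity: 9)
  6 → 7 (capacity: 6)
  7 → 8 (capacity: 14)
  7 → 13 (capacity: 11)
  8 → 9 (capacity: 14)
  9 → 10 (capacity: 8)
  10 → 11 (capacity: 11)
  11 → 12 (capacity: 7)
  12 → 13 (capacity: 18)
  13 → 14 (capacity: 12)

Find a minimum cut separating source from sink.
Min cut value = 10, edges: (1,2), (1,6)

Min cut value: 10
Partition: S = [0, 1], T = [2, 3, 4, 5, 6, 7, 8, 9, 10, 11, 12, 13, 14]
Cut edges: (1,2), (1,6)

By max-flow min-cut theorem, max flow = min cut = 10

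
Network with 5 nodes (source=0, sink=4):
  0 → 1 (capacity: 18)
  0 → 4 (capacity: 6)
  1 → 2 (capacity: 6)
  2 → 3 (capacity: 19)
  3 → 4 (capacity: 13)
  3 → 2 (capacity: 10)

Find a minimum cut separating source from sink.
Min cut value = 12, edges: (0,4), (1,2)

Min cut value: 12
Partition: S = [0, 1], T = [2, 3, 4]
Cut edges: (0,4), (1,2)

By max-flow min-cut theorem, max flow = min cut = 12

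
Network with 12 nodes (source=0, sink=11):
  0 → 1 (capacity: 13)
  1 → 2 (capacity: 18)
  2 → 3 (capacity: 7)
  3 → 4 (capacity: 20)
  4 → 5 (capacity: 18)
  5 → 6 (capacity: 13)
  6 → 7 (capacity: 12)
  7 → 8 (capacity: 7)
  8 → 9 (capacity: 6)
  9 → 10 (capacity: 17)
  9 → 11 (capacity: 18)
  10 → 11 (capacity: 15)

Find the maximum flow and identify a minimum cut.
Max flow = 6, Min cut edges: (8,9)

Maximum flow: 6
Minimum cut: (8,9)
Partition: S = [0, 1, 2, 3, 4, 5, 6, 7, 8], T = [9, 10, 11]

Max-flow min-cut theorem verified: both equal 6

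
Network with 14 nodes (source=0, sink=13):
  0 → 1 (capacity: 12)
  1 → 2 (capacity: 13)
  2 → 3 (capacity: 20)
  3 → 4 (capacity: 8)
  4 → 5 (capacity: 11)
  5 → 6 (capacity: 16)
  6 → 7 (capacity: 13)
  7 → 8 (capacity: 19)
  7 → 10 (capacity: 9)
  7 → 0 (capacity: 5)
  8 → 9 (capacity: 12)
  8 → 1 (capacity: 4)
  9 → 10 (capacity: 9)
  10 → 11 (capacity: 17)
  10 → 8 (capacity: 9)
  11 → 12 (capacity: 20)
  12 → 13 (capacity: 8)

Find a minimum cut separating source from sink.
Min cut value = 8, edges: (12,13)

Min cut value: 8
Partition: S = [0, 1, 2, 3, 4, 5, 6, 7, 8, 9, 10, 11, 12], T = [13]
Cut edges: (12,13)

By max-flow min-cut theorem, max flow = min cut = 8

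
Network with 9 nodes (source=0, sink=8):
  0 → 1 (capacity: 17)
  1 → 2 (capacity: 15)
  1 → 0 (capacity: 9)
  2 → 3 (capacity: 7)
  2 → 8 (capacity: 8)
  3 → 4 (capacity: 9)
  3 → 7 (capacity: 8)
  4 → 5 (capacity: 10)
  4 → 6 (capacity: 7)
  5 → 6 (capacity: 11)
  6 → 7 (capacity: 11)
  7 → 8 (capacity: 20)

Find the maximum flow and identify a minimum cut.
Max flow = 15, Min cut edges: (2,3), (2,8)

Maximum flow: 15
Minimum cut: (2,3), (2,8)
Partition: S = [0, 1, 2], T = [3, 4, 5, 6, 7, 8]

Max-flow min-cut theorem verified: both equal 15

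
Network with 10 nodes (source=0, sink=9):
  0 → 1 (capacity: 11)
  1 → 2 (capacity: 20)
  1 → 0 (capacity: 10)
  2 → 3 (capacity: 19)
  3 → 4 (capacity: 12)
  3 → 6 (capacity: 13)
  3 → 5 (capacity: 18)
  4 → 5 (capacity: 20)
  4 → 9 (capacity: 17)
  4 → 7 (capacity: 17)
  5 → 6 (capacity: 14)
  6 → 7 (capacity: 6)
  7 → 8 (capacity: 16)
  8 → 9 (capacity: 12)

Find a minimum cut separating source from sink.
Min cut value = 11, edges: (0,1)

Min cut value: 11
Partition: S = [0], T = [1, 2, 3, 4, 5, 6, 7, 8, 9]
Cut edges: (0,1)

By max-flow min-cut theorem, max flow = min cut = 11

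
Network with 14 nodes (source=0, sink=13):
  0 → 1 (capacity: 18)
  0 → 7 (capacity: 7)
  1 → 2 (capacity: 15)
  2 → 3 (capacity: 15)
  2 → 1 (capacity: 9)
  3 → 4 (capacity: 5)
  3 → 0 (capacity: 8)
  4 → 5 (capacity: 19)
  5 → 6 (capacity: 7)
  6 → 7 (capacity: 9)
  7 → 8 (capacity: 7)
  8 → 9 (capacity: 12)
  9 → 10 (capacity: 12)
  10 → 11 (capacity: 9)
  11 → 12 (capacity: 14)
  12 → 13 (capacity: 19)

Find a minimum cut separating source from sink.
Min cut value = 7, edges: (7,8)

Min cut value: 7
Partition: S = [0, 1, 2, 3, 4, 5, 6, 7], T = [8, 9, 10, 11, 12, 13]
Cut edges: (7,8)

By max-flow min-cut theorem, max flow = min cut = 7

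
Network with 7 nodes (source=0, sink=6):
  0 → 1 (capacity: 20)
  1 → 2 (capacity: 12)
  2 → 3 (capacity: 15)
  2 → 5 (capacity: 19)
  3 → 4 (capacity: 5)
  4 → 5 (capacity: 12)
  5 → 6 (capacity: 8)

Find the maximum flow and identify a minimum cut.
Max flow = 8, Min cut edges: (5,6)

Maximum flow: 8
Minimum cut: (5,6)
Partition: S = [0, 1, 2, 3, 4, 5], T = [6]

Max-flow min-cut theorem verified: both equal 8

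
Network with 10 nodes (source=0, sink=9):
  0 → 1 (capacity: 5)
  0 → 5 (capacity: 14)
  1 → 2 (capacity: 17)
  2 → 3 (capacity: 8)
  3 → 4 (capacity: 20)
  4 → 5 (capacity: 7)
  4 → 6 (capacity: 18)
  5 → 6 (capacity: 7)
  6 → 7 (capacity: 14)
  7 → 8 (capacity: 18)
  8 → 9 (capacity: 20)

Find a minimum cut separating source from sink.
Min cut value = 12, edges: (0,1), (5,6)

Min cut value: 12
Partition: S = [0, 5], T = [1, 2, 3, 4, 6, 7, 8, 9]
Cut edges: (0,1), (5,6)

By max-flow min-cut theorem, max flow = min cut = 12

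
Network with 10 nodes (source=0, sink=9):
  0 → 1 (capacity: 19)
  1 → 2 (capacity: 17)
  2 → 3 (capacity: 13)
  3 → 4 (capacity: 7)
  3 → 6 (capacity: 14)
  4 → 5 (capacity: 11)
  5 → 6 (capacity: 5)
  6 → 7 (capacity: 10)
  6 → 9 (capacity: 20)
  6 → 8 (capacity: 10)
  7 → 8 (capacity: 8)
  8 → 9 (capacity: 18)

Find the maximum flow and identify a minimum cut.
Max flow = 13, Min cut edges: (2,3)

Maximum flow: 13
Minimum cut: (2,3)
Partition: S = [0, 1, 2], T = [3, 4, 5, 6, 7, 8, 9]

Max-flow min-cut theorem verified: both equal 13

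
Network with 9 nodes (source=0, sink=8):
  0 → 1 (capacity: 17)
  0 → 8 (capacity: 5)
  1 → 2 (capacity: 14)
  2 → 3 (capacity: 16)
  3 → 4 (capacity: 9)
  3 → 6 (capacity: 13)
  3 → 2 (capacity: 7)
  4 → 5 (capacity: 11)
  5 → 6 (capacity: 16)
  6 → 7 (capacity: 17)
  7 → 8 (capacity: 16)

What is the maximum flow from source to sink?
Maximum flow = 19

Max flow: 19

Flow assignment:
  0 → 1: 14/17
  0 → 8: 5/5
  1 → 2: 14/14
  2 → 3: 14/16
  3 → 4: 1/9
  3 → 6: 13/13
  4 → 5: 1/11
  5 → 6: 1/16
  6 → 7: 14/17
  7 → 8: 14/16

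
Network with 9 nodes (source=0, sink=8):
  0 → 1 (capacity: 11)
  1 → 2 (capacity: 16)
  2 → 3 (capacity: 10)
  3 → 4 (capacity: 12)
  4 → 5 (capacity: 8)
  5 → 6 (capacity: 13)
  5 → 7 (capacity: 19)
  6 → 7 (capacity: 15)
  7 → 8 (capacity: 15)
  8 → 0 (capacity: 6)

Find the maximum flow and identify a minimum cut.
Max flow = 8, Min cut edges: (4,5)

Maximum flow: 8
Minimum cut: (4,5)
Partition: S = [0, 1, 2, 3, 4], T = [5, 6, 7, 8]

Max-flow min-cut theorem verified: both equal 8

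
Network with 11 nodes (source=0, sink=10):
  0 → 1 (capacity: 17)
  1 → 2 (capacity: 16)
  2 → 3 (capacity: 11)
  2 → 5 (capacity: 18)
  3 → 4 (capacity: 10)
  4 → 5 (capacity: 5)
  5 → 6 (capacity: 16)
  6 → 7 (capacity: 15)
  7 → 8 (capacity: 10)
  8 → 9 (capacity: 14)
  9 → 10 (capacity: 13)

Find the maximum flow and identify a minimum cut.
Max flow = 10, Min cut edges: (7,8)

Maximum flow: 10
Minimum cut: (7,8)
Partition: S = [0, 1, 2, 3, 4, 5, 6, 7], T = [8, 9, 10]

Max-flow min-cut theorem verified: both equal 10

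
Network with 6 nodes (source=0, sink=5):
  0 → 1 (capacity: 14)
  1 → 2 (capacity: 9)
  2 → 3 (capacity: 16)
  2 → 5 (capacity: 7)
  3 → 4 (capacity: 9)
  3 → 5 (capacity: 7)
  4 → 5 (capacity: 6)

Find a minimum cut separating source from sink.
Min cut value = 9, edges: (1,2)

Min cut value: 9
Partition: S = [0, 1], T = [2, 3, 4, 5]
Cut edges: (1,2)

By max-flow min-cut theorem, max flow = min cut = 9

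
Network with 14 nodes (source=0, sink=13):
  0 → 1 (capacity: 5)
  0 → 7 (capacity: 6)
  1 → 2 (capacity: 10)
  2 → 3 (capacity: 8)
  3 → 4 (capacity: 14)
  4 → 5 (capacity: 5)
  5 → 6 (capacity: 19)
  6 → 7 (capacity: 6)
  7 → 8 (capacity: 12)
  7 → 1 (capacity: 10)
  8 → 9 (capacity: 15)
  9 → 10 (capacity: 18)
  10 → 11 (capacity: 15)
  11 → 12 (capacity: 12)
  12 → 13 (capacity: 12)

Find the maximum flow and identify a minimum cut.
Max flow = 11, Min cut edges: (0,7), (4,5)

Maximum flow: 11
Minimum cut: (0,7), (4,5)
Partition: S = [0, 1, 2, 3, 4], T = [5, 6, 7, 8, 9, 10, 11, 12, 13]

Max-flow min-cut theorem verified: both equal 11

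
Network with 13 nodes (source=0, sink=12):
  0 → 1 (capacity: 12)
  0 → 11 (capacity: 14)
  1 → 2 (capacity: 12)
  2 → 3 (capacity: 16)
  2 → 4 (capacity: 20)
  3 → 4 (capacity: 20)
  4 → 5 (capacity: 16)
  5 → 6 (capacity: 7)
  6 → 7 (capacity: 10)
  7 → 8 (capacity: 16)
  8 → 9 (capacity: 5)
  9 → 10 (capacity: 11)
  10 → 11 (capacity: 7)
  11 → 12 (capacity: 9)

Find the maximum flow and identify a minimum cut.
Max flow = 9, Min cut edges: (11,12)

Maximum flow: 9
Minimum cut: (11,12)
Partition: S = [0, 1, 2, 3, 4, 5, 6, 7, 8, 9, 10, 11], T = [12]

Max-flow min-cut theorem verified: both equal 9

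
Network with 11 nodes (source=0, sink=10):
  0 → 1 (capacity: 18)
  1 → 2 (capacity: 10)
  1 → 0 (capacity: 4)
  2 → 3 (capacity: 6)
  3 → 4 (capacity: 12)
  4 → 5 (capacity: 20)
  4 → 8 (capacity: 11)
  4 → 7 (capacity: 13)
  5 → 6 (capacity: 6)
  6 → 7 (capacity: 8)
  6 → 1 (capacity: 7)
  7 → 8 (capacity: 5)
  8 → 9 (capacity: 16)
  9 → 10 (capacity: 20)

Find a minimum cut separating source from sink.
Min cut value = 6, edges: (2,3)

Min cut value: 6
Partition: S = [0, 1, 2], T = [3, 4, 5, 6, 7, 8, 9, 10]
Cut edges: (2,3)

By max-flow min-cut theorem, max flow = min cut = 6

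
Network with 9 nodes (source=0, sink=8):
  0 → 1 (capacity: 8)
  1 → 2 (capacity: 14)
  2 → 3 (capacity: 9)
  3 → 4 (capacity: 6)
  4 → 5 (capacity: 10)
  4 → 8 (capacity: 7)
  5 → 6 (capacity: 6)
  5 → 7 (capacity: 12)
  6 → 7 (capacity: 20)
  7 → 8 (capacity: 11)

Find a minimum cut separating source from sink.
Min cut value = 6, edges: (3,4)

Min cut value: 6
Partition: S = [0, 1, 2, 3], T = [4, 5, 6, 7, 8]
Cut edges: (3,4)

By max-flow min-cut theorem, max flow = min cut = 6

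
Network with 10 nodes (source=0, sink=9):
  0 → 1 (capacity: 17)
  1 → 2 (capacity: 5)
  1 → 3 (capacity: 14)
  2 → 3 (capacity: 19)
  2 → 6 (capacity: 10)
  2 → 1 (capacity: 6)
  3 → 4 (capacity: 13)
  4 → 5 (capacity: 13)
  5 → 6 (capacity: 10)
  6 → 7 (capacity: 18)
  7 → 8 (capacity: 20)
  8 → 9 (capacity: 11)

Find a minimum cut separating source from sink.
Min cut value = 11, edges: (8,9)

Min cut value: 11
Partition: S = [0, 1, 2, 3, 4, 5, 6, 7, 8], T = [9]
Cut edges: (8,9)

By max-flow min-cut theorem, max flow = min cut = 11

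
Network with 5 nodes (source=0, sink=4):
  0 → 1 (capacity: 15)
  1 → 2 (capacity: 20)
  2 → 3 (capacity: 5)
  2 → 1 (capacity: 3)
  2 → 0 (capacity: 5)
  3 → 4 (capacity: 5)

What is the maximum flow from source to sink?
Maximum flow = 5

Max flow: 5

Flow assignment:
  0 → 1: 10/15
  1 → 2: 10/20
  2 → 3: 5/5
  2 → 0: 5/5
  3 → 4: 5/5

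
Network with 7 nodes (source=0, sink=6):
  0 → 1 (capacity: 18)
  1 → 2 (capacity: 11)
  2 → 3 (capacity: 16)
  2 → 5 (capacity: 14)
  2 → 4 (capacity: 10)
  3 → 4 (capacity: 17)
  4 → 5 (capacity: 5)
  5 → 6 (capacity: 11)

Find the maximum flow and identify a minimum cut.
Max flow = 11, Min cut edges: (5,6)

Maximum flow: 11
Minimum cut: (5,6)
Partition: S = [0, 1, 2, 3, 4, 5], T = [6]

Max-flow min-cut theorem verified: both equal 11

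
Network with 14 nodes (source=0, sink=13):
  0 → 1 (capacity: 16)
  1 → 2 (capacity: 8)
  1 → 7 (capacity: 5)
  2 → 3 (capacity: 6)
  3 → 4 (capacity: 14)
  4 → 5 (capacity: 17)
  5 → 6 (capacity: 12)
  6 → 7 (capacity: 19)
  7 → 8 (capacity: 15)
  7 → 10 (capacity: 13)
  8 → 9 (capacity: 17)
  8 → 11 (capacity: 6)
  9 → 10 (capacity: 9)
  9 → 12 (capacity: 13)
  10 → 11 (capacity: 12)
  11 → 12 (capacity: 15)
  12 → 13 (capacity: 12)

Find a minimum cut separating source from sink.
Min cut value = 11, edges: (1,7), (2,3)

Min cut value: 11
Partition: S = [0, 1, 2], T = [3, 4, 5, 6, 7, 8, 9, 10, 11, 12, 13]
Cut edges: (1,7), (2,3)

By max-flow min-cut theorem, max flow = min cut = 11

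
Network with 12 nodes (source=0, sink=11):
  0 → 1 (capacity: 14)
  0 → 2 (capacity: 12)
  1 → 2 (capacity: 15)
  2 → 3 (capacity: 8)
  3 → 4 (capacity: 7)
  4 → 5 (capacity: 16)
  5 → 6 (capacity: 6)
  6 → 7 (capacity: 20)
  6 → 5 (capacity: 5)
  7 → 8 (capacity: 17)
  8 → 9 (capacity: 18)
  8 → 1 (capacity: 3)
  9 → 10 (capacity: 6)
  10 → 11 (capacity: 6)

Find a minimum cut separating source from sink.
Min cut value = 6, edges: (10,11)

Min cut value: 6
Partition: S = [0, 1, 2, 3, 4, 5, 6, 7, 8, 9, 10], T = [11]
Cut edges: (10,11)

By max-flow min-cut theorem, max flow = min cut = 6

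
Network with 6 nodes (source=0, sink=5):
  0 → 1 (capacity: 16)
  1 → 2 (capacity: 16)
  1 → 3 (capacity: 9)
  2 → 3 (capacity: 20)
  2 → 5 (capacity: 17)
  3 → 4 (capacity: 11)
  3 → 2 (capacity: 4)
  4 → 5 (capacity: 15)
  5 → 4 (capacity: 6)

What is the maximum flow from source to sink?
Maximum flow = 16

Max flow: 16

Flow assignment:
  0 → 1: 16/16
  1 → 2: 16/16
  2 → 5: 16/17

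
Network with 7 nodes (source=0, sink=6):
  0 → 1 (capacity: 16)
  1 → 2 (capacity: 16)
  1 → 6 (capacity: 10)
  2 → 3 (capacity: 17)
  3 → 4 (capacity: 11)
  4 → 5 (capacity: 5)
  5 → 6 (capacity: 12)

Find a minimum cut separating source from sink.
Min cut value = 15, edges: (1,6), (4,5)

Min cut value: 15
Partition: S = [0, 1, 2, 3, 4], T = [5, 6]
Cut edges: (1,6), (4,5)

By max-flow min-cut theorem, max flow = min cut = 15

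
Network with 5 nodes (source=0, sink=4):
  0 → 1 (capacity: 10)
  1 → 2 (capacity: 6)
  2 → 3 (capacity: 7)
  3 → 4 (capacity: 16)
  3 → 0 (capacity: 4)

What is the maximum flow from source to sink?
Maximum flow = 6

Max flow: 6

Flow assignment:
  0 → 1: 6/10
  1 → 2: 6/6
  2 → 3: 6/7
  3 → 4: 6/16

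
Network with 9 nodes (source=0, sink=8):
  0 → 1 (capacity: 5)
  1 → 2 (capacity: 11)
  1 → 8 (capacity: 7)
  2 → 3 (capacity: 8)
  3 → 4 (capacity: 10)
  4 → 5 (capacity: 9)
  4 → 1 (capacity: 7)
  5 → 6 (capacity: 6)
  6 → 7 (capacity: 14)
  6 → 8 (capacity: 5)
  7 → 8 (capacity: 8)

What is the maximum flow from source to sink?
Maximum flow = 5

Max flow: 5

Flow assignment:
  0 → 1: 5/5
  1 → 8: 5/7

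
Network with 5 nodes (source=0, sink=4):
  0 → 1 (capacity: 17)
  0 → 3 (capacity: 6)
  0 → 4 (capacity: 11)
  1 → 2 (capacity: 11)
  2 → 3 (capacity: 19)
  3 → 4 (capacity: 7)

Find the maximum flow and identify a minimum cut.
Max flow = 18, Min cut edges: (0,4), (3,4)

Maximum flow: 18
Minimum cut: (0,4), (3,4)
Partition: S = [0, 1, 2, 3], T = [4]

Max-flow min-cut theorem verified: both equal 18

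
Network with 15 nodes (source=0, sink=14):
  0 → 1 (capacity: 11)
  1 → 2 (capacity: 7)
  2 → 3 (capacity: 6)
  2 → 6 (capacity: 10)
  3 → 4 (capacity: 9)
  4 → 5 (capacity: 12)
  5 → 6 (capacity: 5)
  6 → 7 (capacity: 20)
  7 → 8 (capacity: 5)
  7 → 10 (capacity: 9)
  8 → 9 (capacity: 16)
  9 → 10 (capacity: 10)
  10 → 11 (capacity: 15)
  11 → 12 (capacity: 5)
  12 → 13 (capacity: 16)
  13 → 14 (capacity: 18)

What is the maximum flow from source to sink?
Maximum flow = 5

Max flow: 5

Flow assignment:
  0 → 1: 5/11
  1 → 2: 5/7
  2 → 6: 5/10
  6 → 7: 5/20
  7 → 10: 5/9
  10 → 11: 5/15
  11 → 12: 5/5
  12 → 13: 5/16
  13 → 14: 5/18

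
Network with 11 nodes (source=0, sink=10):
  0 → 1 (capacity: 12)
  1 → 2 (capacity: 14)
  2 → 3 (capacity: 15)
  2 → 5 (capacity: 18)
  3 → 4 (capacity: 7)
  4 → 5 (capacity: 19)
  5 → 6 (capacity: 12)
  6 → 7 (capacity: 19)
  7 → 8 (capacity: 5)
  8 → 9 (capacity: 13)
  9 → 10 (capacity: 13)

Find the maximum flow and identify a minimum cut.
Max flow = 5, Min cut edges: (7,8)

Maximum flow: 5
Minimum cut: (7,8)
Partition: S = [0, 1, 2, 3, 4, 5, 6, 7], T = [8, 9, 10]

Max-flow min-cut theorem verified: both equal 5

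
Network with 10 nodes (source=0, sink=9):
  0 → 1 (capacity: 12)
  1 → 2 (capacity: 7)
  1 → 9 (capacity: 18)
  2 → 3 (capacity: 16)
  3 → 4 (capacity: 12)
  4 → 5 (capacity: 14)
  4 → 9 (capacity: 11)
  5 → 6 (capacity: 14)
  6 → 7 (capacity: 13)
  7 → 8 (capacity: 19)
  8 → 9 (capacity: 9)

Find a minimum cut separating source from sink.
Min cut value = 12, edges: (0,1)

Min cut value: 12
Partition: S = [0], T = [1, 2, 3, 4, 5, 6, 7, 8, 9]
Cut edges: (0,1)

By max-flow min-cut theorem, max flow = min cut = 12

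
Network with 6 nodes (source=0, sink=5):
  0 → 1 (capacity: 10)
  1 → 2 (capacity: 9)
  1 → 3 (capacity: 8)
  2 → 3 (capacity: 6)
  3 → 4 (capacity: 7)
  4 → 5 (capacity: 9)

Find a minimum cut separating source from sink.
Min cut value = 7, edges: (3,4)

Min cut value: 7
Partition: S = [0, 1, 2, 3], T = [4, 5]
Cut edges: (3,4)

By max-flow min-cut theorem, max flow = min cut = 7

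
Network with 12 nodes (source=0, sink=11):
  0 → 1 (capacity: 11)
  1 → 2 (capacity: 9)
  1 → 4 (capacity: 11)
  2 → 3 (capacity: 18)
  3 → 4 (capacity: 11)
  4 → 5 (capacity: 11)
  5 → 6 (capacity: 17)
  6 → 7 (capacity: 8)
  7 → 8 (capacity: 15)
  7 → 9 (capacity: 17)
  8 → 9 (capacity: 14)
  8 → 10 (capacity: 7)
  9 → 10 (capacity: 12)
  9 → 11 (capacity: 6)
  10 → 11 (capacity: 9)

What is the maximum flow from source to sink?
Maximum flow = 8

Max flow: 8

Flow assignment:
  0 → 1: 8/11
  1 → 4: 8/11
  4 → 5: 8/11
  5 → 6: 8/17
  6 → 7: 8/8
  7 → 9: 8/17
  9 → 10: 2/12
  9 → 11: 6/6
  10 → 11: 2/9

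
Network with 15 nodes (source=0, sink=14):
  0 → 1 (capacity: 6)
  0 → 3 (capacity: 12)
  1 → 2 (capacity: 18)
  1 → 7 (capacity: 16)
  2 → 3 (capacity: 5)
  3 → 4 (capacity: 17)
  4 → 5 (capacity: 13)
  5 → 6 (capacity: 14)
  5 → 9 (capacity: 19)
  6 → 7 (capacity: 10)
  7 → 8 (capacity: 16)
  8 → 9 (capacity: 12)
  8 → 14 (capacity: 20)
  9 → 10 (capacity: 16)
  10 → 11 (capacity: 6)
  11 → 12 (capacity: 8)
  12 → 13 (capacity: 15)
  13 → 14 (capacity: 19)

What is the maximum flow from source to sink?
Maximum flow = 18

Max flow: 18

Flow assignment:
  0 → 1: 6/6
  0 → 3: 12/12
  1 → 7: 6/16
  3 → 4: 12/17
  4 → 5: 12/13
  5 → 6: 10/14
  5 → 9: 2/19
  6 → 7: 10/10
  7 → 8: 16/16
  8 → 14: 16/20
  9 → 10: 2/16
  10 → 11: 2/6
  11 → 12: 2/8
  12 → 13: 2/15
  13 → 14: 2/19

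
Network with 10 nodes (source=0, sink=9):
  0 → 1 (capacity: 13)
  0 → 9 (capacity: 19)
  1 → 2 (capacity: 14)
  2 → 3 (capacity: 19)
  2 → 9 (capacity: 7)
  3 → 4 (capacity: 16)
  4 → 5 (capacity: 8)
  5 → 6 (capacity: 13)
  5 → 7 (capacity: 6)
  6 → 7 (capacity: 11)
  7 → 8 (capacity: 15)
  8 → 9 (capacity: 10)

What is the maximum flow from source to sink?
Maximum flow = 32

Max flow: 32

Flow assignment:
  0 → 1: 13/13
  0 → 9: 19/19
  1 → 2: 13/14
  2 → 3: 6/19
  2 → 9: 7/7
  3 → 4: 6/16
  4 → 5: 6/8
  5 → 7: 6/6
  7 → 8: 6/15
  8 → 9: 6/10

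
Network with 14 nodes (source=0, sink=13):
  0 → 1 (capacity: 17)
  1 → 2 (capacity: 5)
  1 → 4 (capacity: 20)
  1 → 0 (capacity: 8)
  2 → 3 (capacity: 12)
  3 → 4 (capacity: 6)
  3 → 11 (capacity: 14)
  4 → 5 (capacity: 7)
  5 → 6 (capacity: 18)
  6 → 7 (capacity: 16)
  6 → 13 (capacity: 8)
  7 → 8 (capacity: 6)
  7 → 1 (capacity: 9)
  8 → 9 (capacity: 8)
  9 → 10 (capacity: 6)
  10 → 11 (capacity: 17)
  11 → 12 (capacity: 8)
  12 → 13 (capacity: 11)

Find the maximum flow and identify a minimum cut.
Max flow = 12, Min cut edges: (1,2), (4,5)

Maximum flow: 12
Minimum cut: (1,2), (4,5)
Partition: S = [0, 1, 4], T = [2, 3, 5, 6, 7, 8, 9, 10, 11, 12, 13]

Max-flow min-cut theorem verified: both equal 12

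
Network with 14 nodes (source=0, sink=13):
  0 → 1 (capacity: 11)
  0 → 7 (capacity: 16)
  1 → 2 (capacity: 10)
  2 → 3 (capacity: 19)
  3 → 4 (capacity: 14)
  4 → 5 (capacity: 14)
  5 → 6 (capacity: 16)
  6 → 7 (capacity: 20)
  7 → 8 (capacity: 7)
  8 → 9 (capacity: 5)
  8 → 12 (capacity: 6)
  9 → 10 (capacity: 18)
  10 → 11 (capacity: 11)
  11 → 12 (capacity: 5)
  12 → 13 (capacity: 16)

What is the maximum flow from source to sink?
Maximum flow = 7

Max flow: 7

Flow assignment:
  0 → 1: 7/11
  1 → 2: 7/10
  2 → 3: 7/19
  3 → 4: 7/14
  4 → 5: 7/14
  5 → 6: 7/16
  6 → 7: 7/20
  7 → 8: 7/7
  8 → 9: 1/5
  8 → 12: 6/6
  9 → 10: 1/18
  10 → 11: 1/11
  11 → 12: 1/5
  12 → 13: 7/16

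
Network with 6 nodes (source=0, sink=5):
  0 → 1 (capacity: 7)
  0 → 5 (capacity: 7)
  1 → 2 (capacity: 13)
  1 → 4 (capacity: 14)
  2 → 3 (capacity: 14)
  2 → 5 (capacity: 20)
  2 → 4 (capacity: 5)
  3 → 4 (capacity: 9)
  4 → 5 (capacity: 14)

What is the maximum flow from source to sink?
Maximum flow = 14

Max flow: 14

Flow assignment:
  0 → 1: 7/7
  0 → 5: 7/7
  1 → 2: 7/13
  2 → 5: 7/20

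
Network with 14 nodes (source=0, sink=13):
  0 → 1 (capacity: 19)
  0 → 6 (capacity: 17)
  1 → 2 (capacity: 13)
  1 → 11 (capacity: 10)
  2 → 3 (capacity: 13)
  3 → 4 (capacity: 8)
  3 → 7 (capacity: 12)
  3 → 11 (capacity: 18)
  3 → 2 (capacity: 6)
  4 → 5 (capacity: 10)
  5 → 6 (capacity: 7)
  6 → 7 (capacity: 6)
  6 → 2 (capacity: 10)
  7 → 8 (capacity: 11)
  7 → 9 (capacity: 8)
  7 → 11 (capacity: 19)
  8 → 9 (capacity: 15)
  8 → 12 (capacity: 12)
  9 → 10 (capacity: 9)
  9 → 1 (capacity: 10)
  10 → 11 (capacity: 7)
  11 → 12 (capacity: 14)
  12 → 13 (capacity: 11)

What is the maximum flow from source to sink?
Maximum flow = 11

Max flow: 11

Flow assignment:
  0 → 1: 1/19
  0 → 6: 10/17
  1 → 2: 3/13
  1 → 11: 6/10
  2 → 3: 13/13
  3 → 7: 9/12
  3 → 11: 4/18
  6 → 2: 10/10
  7 → 9: 8/8
  7 → 11: 1/19
  9 → 1: 8/10
  11 → 12: 11/14
  12 → 13: 11/11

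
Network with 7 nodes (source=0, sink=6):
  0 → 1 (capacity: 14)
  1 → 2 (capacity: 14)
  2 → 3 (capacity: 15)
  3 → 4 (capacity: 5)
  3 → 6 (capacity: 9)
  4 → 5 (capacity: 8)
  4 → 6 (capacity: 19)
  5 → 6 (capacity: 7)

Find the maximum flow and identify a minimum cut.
Max flow = 14, Min cut edges: (3,4), (3,6)

Maximum flow: 14
Minimum cut: (3,4), (3,6)
Partition: S = [0, 1, 2, 3], T = [4, 5, 6]

Max-flow min-cut theorem verified: both equal 14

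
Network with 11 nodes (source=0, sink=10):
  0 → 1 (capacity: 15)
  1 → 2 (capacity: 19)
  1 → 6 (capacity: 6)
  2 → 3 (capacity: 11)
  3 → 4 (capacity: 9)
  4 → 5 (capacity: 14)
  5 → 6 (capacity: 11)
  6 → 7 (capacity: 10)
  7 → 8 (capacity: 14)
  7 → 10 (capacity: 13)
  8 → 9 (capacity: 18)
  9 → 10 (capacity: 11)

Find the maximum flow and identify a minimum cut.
Max flow = 10, Min cut edges: (6,7)

Maximum flow: 10
Minimum cut: (6,7)
Partition: S = [0, 1, 2, 3, 4, 5, 6], T = [7, 8, 9, 10]

Max-flow min-cut theorem verified: both equal 10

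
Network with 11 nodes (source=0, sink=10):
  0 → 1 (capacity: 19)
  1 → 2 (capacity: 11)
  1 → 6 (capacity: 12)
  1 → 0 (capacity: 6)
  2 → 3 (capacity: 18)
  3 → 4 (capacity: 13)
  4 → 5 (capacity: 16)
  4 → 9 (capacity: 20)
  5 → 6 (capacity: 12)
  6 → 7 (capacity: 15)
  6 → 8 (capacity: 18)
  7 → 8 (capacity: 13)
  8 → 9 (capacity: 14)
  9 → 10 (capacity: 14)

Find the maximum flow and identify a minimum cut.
Max flow = 14, Min cut edges: (9,10)

Maximum flow: 14
Minimum cut: (9,10)
Partition: S = [0, 1, 2, 3, 4, 5, 6, 7, 8, 9], T = [10]

Max-flow min-cut theorem verified: both equal 14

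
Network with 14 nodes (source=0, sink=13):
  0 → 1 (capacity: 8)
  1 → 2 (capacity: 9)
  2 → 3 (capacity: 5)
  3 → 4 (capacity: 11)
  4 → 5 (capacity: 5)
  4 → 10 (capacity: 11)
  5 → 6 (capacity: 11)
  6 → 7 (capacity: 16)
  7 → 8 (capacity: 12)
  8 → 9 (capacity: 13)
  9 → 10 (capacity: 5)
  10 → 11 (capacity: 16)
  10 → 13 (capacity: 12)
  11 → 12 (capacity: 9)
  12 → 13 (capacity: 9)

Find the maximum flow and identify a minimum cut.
Max flow = 5, Min cut edges: (2,3)

Maximum flow: 5
Minimum cut: (2,3)
Partition: S = [0, 1, 2], T = [3, 4, 5, 6, 7, 8, 9, 10, 11, 12, 13]

Max-flow min-cut theorem verified: both equal 5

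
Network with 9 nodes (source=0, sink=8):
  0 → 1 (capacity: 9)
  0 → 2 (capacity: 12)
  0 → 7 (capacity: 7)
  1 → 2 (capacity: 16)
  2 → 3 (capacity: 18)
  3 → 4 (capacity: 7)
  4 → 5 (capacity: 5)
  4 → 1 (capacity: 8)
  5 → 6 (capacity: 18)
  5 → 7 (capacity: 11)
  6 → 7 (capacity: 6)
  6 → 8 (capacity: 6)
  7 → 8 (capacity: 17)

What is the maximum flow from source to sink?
Maximum flow = 12

Max flow: 12

Flow assignment:
  0 → 1: 4/9
  0 → 2: 1/12
  0 → 7: 7/7
  1 → 2: 6/16
  2 → 3: 7/18
  3 → 4: 7/7
  4 → 5: 5/5
  4 → 1: 2/8
  5 → 6: 5/18
  6 → 8: 5/6
  7 → 8: 7/17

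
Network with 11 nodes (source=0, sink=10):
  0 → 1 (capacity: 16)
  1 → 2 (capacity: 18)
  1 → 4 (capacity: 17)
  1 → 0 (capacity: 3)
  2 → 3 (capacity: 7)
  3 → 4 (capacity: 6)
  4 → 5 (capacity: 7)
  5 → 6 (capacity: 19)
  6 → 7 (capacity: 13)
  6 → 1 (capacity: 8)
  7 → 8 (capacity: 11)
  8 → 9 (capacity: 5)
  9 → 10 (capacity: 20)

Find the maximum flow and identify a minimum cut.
Max flow = 5, Min cut edges: (8,9)

Maximum flow: 5
Minimum cut: (8,9)
Partition: S = [0, 1, 2, 3, 4, 5, 6, 7, 8], T = [9, 10]

Max-flow min-cut theorem verified: both equal 5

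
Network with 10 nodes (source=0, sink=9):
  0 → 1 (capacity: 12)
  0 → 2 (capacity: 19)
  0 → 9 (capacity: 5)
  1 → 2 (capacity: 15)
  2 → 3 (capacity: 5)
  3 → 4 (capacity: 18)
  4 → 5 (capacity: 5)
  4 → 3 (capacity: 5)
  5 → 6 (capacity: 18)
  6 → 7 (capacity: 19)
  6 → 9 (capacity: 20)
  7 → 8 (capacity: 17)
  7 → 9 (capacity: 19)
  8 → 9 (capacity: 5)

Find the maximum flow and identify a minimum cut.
Max flow = 10, Min cut edges: (0,9), (4,5)

Maximum flow: 10
Minimum cut: (0,9), (4,5)
Partition: S = [0, 1, 2, 3, 4], T = [5, 6, 7, 8, 9]

Max-flow min-cut theorem verified: both equal 10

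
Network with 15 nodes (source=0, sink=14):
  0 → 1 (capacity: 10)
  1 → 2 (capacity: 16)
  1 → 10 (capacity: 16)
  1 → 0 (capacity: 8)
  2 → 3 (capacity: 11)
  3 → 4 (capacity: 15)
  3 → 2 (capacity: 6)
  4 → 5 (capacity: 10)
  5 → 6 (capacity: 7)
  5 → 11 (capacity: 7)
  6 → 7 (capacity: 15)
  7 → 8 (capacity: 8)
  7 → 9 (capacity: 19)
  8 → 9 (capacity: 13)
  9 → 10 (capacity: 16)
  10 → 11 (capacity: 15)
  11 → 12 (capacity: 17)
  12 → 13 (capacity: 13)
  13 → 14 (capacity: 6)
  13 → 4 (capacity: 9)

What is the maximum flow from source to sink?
Maximum flow = 6

Max flow: 6

Flow assignment:
  0 → 1: 6/10
  1 → 10: 6/16
  10 → 11: 6/15
  11 → 12: 6/17
  12 → 13: 6/13
  13 → 14: 6/6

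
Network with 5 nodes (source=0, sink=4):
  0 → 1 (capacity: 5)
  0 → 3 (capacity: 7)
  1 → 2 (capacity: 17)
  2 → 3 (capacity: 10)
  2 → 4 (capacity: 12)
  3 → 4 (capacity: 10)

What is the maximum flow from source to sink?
Maximum flow = 12

Max flow: 12

Flow assignment:
  0 → 1: 5/5
  0 → 3: 7/7
  1 → 2: 5/17
  2 → 4: 5/12
  3 → 4: 7/10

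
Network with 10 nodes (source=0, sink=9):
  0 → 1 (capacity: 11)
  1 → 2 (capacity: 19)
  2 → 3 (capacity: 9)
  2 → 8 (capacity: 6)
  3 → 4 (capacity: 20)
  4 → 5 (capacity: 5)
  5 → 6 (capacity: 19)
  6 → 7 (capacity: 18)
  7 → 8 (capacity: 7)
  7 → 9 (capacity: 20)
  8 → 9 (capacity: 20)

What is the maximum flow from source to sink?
Maximum flow = 11

Max flow: 11

Flow assignment:
  0 → 1: 11/11
  1 → 2: 11/19
  2 → 3: 5/9
  2 → 8: 6/6
  3 → 4: 5/20
  4 → 5: 5/5
  5 → 6: 5/19
  6 → 7: 5/18
  7 → 9: 5/20
  8 → 9: 6/20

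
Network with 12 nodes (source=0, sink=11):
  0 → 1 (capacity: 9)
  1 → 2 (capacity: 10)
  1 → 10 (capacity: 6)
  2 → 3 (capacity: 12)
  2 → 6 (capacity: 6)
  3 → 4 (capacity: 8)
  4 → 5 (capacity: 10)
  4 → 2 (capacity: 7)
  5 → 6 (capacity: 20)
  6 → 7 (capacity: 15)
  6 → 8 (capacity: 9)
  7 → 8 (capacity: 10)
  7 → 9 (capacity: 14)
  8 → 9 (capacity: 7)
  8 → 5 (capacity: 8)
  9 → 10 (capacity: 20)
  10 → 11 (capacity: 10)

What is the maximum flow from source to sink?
Maximum flow = 9

Max flow: 9

Flow assignment:
  0 → 1: 9/9
  1 → 2: 3/10
  1 → 10: 6/6
  2 → 6: 3/6
  6 → 7: 3/15
  7 → 9: 3/14
  9 → 10: 3/20
  10 → 11: 9/10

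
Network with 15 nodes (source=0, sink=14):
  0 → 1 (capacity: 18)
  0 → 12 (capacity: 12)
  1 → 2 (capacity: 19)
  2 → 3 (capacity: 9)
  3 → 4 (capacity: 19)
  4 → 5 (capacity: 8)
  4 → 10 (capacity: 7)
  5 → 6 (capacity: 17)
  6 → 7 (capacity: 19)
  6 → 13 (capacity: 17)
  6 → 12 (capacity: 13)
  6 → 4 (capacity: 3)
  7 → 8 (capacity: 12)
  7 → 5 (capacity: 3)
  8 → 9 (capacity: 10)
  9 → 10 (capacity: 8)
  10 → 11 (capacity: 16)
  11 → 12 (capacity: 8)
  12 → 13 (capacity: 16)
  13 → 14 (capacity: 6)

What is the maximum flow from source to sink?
Maximum flow = 6

Max flow: 6

Flow assignment:
  0 → 1: 6/18
  1 → 2: 6/19
  2 → 3: 6/9
  3 → 4: 6/19
  4 → 5: 5/8
  4 → 10: 1/7
  5 → 6: 5/17
  6 → 12: 5/13
  10 → 11: 1/16
  11 → 12: 1/8
  12 → 13: 6/16
  13 → 14: 6/6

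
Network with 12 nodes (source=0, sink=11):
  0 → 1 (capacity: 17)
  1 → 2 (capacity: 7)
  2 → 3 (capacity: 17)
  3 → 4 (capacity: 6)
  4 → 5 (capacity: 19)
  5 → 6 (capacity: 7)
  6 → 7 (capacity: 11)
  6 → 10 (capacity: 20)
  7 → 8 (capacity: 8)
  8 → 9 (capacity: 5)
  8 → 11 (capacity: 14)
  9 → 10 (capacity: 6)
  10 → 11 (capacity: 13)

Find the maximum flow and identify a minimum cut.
Max flow = 6, Min cut edges: (3,4)

Maximum flow: 6
Minimum cut: (3,4)
Partition: S = [0, 1, 2, 3], T = [4, 5, 6, 7, 8, 9, 10, 11]

Max-flow min-cut theorem verified: both equal 6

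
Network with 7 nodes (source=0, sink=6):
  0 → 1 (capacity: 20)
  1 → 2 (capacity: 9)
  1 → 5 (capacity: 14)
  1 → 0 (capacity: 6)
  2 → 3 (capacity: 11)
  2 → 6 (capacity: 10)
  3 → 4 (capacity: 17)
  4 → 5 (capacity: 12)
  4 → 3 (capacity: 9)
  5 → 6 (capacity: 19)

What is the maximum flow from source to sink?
Maximum flow = 20

Max flow: 20

Flow assignment:
  0 → 1: 20/20
  1 → 2: 9/9
  1 → 5: 11/14
  2 → 6: 9/10
  5 → 6: 11/19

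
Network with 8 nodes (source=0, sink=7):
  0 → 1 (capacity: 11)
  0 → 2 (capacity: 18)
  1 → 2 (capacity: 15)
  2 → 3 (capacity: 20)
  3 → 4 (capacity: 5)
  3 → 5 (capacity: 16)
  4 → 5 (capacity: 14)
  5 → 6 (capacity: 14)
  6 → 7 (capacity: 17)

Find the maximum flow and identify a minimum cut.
Max flow = 14, Min cut edges: (5,6)

Maximum flow: 14
Minimum cut: (5,6)
Partition: S = [0, 1, 2, 3, 4, 5], T = [6, 7]

Max-flow min-cut theorem verified: both equal 14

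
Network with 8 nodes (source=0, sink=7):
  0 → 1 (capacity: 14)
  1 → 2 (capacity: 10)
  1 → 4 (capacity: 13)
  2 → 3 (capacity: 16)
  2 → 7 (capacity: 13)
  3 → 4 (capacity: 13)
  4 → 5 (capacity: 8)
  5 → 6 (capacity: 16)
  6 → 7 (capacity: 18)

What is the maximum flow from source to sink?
Maximum flow = 14

Max flow: 14

Flow assignment:
  0 → 1: 14/14
  1 → 2: 10/10
  1 → 4: 4/13
  2 → 7: 10/13
  4 → 5: 4/8
  5 → 6: 4/16
  6 → 7: 4/18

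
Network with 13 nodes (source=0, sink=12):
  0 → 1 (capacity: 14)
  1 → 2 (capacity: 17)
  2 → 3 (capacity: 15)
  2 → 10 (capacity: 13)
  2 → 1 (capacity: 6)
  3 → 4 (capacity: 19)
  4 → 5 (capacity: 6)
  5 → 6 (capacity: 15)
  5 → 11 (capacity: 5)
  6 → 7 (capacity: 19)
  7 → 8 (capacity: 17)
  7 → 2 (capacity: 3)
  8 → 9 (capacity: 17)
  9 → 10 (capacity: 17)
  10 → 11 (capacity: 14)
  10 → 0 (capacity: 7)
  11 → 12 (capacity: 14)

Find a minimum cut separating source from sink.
Min cut value = 14, edges: (11,12)

Min cut value: 14
Partition: S = [0, 1, 2, 3, 4, 5, 6, 7, 8, 9, 10, 11], T = [12]
Cut edges: (11,12)

By max-flow min-cut theorem, max flow = min cut = 14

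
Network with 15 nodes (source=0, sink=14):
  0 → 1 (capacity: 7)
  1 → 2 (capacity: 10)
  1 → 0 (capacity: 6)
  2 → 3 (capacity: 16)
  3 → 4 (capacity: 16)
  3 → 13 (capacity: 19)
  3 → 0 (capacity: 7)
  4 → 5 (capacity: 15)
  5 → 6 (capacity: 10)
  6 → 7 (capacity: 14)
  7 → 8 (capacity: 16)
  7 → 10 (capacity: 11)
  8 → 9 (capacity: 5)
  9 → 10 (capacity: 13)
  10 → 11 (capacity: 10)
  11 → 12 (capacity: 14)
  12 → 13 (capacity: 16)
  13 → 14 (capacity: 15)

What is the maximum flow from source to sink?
Maximum flow = 7

Max flow: 7

Flow assignment:
  0 → 1: 7/7
  1 → 2: 7/10
  2 → 3: 7/16
  3 → 13: 7/19
  13 → 14: 7/15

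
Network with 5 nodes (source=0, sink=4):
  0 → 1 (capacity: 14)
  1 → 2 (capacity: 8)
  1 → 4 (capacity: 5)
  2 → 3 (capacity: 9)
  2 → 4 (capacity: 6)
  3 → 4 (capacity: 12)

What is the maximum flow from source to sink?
Maximum flow = 13

Max flow: 13

Flow assignment:
  0 → 1: 13/14
  1 → 2: 8/8
  1 → 4: 5/5
  2 → 3: 2/9
  2 → 4: 6/6
  3 → 4: 2/12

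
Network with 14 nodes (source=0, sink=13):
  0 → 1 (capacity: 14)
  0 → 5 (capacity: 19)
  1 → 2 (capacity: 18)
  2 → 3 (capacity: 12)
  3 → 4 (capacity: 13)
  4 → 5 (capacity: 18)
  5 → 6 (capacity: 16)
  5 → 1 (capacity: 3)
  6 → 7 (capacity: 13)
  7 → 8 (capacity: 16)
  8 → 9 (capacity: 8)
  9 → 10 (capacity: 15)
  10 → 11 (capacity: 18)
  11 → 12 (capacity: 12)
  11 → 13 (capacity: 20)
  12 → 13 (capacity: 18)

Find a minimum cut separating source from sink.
Min cut value = 8, edges: (8,9)

Min cut value: 8
Partition: S = [0, 1, 2, 3, 4, 5, 6, 7, 8], T = [9, 10, 11, 12, 13]
Cut edges: (8,9)

By max-flow min-cut theorem, max flow = min cut = 8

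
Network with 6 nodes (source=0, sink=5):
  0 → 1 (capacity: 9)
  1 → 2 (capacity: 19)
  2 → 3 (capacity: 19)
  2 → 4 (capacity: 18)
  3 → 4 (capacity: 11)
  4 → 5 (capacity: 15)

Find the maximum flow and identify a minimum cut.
Max flow = 9, Min cut edges: (0,1)

Maximum flow: 9
Minimum cut: (0,1)
Partition: S = [0], T = [1, 2, 3, 4, 5]

Max-flow min-cut theorem verified: both equal 9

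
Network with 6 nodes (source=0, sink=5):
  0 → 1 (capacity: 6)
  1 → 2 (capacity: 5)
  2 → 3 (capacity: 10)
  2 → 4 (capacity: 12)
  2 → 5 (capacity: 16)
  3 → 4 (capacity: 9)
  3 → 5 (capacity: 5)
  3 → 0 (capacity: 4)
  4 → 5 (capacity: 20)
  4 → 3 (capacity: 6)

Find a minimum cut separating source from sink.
Min cut value = 5, edges: (1,2)

Min cut value: 5
Partition: S = [0, 1], T = [2, 3, 4, 5]
Cut edges: (1,2)

By max-flow min-cut theorem, max flow = min cut = 5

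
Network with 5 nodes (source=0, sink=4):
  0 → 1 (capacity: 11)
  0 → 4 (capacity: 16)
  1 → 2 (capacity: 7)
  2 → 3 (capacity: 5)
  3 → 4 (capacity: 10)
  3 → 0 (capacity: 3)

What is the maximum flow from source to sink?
Maximum flow = 21

Max flow: 21

Flow assignment:
  0 → 1: 5/11
  0 → 4: 16/16
  1 → 2: 5/7
  2 → 3: 5/5
  3 → 4: 5/10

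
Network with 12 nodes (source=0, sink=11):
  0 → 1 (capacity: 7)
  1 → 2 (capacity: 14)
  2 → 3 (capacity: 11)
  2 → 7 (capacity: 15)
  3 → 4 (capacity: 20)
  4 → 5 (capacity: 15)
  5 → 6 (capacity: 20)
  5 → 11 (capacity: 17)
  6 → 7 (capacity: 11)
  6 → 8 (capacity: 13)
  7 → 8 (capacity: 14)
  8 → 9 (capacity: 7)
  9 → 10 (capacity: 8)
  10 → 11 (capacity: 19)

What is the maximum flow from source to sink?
Maximum flow = 7

Max flow: 7

Flow assignment:
  0 → 1: 7/7
  1 → 2: 7/14
  2 → 3: 7/11
  3 → 4: 7/20
  4 → 5: 7/15
  5 → 11: 7/17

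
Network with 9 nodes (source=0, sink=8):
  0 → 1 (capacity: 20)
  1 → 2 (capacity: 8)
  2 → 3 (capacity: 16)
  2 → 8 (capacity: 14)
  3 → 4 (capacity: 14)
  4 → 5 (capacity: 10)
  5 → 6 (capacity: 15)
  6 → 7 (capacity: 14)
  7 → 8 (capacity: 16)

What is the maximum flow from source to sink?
Maximum flow = 8

Max flow: 8

Flow assignment:
  0 → 1: 8/20
  1 → 2: 8/8
  2 → 8: 8/14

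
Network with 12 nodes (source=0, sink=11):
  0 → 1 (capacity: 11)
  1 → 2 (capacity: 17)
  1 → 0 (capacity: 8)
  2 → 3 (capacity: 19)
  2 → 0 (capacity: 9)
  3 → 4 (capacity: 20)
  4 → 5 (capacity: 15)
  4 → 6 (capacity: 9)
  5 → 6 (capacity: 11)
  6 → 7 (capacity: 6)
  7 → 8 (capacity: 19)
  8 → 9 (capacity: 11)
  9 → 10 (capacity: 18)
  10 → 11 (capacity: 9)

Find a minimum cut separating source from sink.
Min cut value = 6, edges: (6,7)

Min cut value: 6
Partition: S = [0, 1, 2, 3, 4, 5, 6], T = [7, 8, 9, 10, 11]
Cut edges: (6,7)

By max-flow min-cut theorem, max flow = min cut = 6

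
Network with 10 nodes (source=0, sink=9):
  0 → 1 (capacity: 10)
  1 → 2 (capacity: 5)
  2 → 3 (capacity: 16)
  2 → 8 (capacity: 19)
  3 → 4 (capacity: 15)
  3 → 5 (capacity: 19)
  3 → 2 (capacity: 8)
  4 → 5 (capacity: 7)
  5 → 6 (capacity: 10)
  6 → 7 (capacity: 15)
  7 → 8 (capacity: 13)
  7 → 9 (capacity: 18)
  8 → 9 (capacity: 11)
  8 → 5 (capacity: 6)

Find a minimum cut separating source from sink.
Min cut value = 5, edges: (1,2)

Min cut value: 5
Partition: S = [0, 1], T = [2, 3, 4, 5, 6, 7, 8, 9]
Cut edges: (1,2)

By max-flow min-cut theorem, max flow = min cut = 5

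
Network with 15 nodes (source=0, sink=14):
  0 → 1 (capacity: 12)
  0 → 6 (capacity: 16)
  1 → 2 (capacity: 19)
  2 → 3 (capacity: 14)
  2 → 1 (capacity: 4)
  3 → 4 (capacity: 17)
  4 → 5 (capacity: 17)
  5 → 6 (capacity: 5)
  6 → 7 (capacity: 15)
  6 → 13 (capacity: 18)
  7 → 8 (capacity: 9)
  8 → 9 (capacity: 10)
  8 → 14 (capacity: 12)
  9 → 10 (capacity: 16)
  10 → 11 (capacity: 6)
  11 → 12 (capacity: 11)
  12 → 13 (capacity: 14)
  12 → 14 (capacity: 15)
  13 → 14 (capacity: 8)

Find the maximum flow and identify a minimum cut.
Max flow = 17, Min cut edges: (7,8), (13,14)

Maximum flow: 17
Minimum cut: (7,8), (13,14)
Partition: S = [0, 1, 2, 3, 4, 5, 6, 7, 13], T = [8, 9, 10, 11, 12, 14]

Max-flow min-cut theorem verified: both equal 17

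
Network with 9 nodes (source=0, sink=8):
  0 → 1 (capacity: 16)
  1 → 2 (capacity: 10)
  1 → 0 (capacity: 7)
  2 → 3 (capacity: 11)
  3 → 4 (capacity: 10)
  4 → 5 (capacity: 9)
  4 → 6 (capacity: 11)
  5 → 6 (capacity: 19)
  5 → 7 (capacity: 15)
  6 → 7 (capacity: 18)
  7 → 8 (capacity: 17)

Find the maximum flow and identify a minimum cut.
Max flow = 10, Min cut edges: (3,4)

Maximum flow: 10
Minimum cut: (3,4)
Partition: S = [0, 1, 2, 3], T = [4, 5, 6, 7, 8]

Max-flow min-cut theorem verified: both equal 10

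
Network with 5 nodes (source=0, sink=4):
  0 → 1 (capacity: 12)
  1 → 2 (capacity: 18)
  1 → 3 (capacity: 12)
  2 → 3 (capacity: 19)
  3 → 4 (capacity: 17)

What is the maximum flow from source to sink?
Maximum flow = 12

Max flow: 12

Flow assignment:
  0 → 1: 12/12
  1 → 3: 12/12
  3 → 4: 12/17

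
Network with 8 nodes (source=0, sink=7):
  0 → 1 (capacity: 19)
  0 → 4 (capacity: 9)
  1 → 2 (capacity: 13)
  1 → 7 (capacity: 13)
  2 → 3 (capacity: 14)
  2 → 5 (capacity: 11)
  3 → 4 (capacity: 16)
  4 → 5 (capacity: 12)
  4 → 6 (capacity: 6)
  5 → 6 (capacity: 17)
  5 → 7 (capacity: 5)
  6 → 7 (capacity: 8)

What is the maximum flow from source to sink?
Maximum flow = 26

Max flow: 26

Flow assignment:
  0 → 1: 19/19
  0 → 4: 7/9
  1 → 2: 6/13
  1 → 7: 13/13
  2 → 5: 6/11
  4 → 5: 7/12
  5 → 6: 8/17
  5 → 7: 5/5
  6 → 7: 8/8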